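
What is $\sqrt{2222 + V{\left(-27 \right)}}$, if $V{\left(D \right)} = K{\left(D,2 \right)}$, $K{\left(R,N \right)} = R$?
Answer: $\sqrt{2195} \approx 46.851$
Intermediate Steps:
$V{\left(D \right)} = D$
$\sqrt{2222 + V{\left(-27 \right)}} = \sqrt{2222 - 27} = \sqrt{2195}$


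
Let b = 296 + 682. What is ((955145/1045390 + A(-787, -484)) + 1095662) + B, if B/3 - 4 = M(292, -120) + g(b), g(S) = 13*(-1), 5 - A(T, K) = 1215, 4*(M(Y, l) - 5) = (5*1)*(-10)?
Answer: 114407838462/104539 ≈ 1.0944e+6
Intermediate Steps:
M(Y, l) = -15/2 (M(Y, l) = 5 + ((5*1)*(-10))/4 = 5 + (5*(-10))/4 = 5 + (1/4)*(-50) = 5 - 25/2 = -15/2)
A(T, K) = -1210 (A(T, K) = 5 - 1*1215 = 5 - 1215 = -1210)
b = 978
g(S) = -13
B = -99/2 (B = 12 + 3*(-15/2 - 13) = 12 + 3*(-41/2) = 12 - 123/2 = -99/2 ≈ -49.500)
((955145/1045390 + A(-787, -484)) + 1095662) + B = ((955145/1045390 - 1210) + 1095662) - 99/2 = ((955145*(1/1045390) - 1210) + 1095662) - 99/2 = ((191029/209078 - 1210) + 1095662) - 99/2 = (-252793351/209078 + 1095662) - 99/2 = 228826026285/209078 - 99/2 = 114407838462/104539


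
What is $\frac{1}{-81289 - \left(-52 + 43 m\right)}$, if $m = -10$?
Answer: $- \frac{1}{80807} \approx -1.2375 \cdot 10^{-5}$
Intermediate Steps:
$\frac{1}{-81289 - \left(-52 + 43 m\right)} = \frac{1}{-81289 + \left(\left(-43\right) \left(-10\right) + 52\right)} = \frac{1}{-81289 + \left(430 + 52\right)} = \frac{1}{-81289 + 482} = \frac{1}{-80807} = - \frac{1}{80807}$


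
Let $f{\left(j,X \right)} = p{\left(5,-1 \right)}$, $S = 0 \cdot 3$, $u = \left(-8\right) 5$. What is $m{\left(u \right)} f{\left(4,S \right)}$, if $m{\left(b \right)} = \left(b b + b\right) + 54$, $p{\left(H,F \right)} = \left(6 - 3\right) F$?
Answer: $-4842$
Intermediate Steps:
$p{\left(H,F \right)} = 3 F$
$u = -40$
$S = 0$
$f{\left(j,X \right)} = -3$ ($f{\left(j,X \right)} = 3 \left(-1\right) = -3$)
$m{\left(b \right)} = 54 + b + b^{2}$ ($m{\left(b \right)} = \left(b^{2} + b\right) + 54 = \left(b + b^{2}\right) + 54 = 54 + b + b^{2}$)
$m{\left(u \right)} f{\left(4,S \right)} = \left(54 - 40 + \left(-40\right)^{2}\right) \left(-3\right) = \left(54 - 40 + 1600\right) \left(-3\right) = 1614 \left(-3\right) = -4842$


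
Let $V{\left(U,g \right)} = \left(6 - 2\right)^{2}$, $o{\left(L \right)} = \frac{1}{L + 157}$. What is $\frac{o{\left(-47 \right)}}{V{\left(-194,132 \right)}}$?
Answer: $\frac{1}{1760} \approx 0.00056818$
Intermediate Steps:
$o{\left(L \right)} = \frac{1}{157 + L}$
$V{\left(U,g \right)} = 16$ ($V{\left(U,g \right)} = 4^{2} = 16$)
$\frac{o{\left(-47 \right)}}{V{\left(-194,132 \right)}} = \frac{1}{\left(157 - 47\right) 16} = \frac{1}{110} \cdot \frac{1}{16} = \frac{1}{1760}$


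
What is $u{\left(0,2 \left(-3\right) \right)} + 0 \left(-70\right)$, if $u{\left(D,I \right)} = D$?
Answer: $0$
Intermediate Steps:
$u{\left(0,2 \left(-3\right) \right)} + 0 \left(-70\right) = 0 + 0 \left(-70\right) = 0 + 0 = 0$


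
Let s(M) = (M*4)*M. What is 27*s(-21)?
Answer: 47628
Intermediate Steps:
s(M) = 4*M² (s(M) = (4*M)*M = 4*M²)
27*s(-21) = 27*(4*(-21)²) = 27*(4*441) = 27*1764 = 47628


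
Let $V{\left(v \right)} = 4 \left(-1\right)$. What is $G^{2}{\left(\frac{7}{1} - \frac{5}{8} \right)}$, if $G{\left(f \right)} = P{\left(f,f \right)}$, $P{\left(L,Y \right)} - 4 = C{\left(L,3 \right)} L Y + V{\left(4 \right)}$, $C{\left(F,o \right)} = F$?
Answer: $\frac{17596287801}{262144} \approx 67125.0$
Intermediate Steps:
$V{\left(v \right)} = -4$
$P{\left(L,Y \right)} = Y L^{2}$ ($P{\left(L,Y \right)} = 4 + \left(L L Y - 4\right) = 4 + \left(L^{2} Y - 4\right) = 4 + \left(Y L^{2} - 4\right) = 4 + \left(-4 + Y L^{2}\right) = Y L^{2}$)
$G{\left(f \right)} = f^{3}$ ($G{\left(f \right)} = f f^{2} = f^{3}$)
$G^{2}{\left(\frac{7}{1} - \frac{5}{8} \right)} = \left(\left(\frac{7}{1} - \frac{5}{8}\right)^{3}\right)^{2} = \left(\left(7 \cdot 1 - \frac{5}{8}\right)^{3}\right)^{2} = \left(\left(7 - \frac{5}{8}\right)^{3}\right)^{2} = \left(\left(\frac{51}{8}\right)^{3}\right)^{2} = \left(\frac{132651}{512}\right)^{2} = \frac{17596287801}{262144}$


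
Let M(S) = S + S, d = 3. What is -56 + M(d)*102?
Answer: 556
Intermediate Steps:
M(S) = 2*S
-56 + M(d)*102 = -56 + (2*3)*102 = -56 + 6*102 = -56 + 612 = 556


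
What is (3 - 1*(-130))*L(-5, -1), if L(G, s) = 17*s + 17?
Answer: 0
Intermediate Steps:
L(G, s) = 17 + 17*s
(3 - 1*(-130))*L(-5, -1) = (3 - 1*(-130))*(17 + 17*(-1)) = (3 + 130)*(17 - 17) = 133*0 = 0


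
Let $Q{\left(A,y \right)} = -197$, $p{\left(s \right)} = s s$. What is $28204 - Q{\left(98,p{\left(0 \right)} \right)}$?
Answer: $28401$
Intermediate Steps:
$p{\left(s \right)} = s^{2}$
$28204 - Q{\left(98,p{\left(0 \right)} \right)} = 28204 - -197 = 28204 + 197 = 28401$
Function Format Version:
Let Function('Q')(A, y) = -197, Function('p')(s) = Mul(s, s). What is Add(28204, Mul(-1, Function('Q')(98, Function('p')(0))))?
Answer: 28401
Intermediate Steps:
Function('p')(s) = Pow(s, 2)
Add(28204, Mul(-1, Function('Q')(98, Function('p')(0)))) = Add(28204, Mul(-1, -197)) = Add(28204, 197) = 28401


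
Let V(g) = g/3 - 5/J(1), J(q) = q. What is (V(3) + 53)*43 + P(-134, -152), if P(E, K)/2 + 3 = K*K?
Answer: 48309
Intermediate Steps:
P(E, K) = -6 + 2*K² (P(E, K) = -6 + 2*(K*K) = -6 + 2*K²)
V(g) = -5 + g/3 (V(g) = g/3 - 5/1 = g*(⅓) - 5*1 = g/3 - 5 = -5 + g/3)
(V(3) + 53)*43 + P(-134, -152) = ((-5 + (⅓)*3) + 53)*43 + (-6 + 2*(-152)²) = ((-5 + 1) + 53)*43 + (-6 + 2*23104) = (-4 + 53)*43 + (-6 + 46208) = 49*43 + 46202 = 2107 + 46202 = 48309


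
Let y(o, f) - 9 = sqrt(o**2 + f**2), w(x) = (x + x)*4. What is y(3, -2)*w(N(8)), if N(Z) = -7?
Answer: -504 - 56*sqrt(13) ≈ -705.91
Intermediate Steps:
w(x) = 8*x (w(x) = (2*x)*4 = 8*x)
y(o, f) = 9 + sqrt(f**2 + o**2) (y(o, f) = 9 + sqrt(o**2 + f**2) = 9 + sqrt(f**2 + o**2))
y(3, -2)*w(N(8)) = (9 + sqrt((-2)**2 + 3**2))*(8*(-7)) = (9 + sqrt(4 + 9))*(-56) = (9 + sqrt(13))*(-56) = -504 - 56*sqrt(13)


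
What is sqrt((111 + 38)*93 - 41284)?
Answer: I*sqrt(27427) ≈ 165.61*I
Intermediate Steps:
sqrt((111 + 38)*93 - 41284) = sqrt(149*93 - 41284) = sqrt(13857 - 41284) = sqrt(-27427) = I*sqrt(27427)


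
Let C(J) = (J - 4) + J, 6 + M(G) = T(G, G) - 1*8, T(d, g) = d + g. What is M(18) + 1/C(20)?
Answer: 793/36 ≈ 22.028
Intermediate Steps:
M(G) = -14 + 2*G (M(G) = -6 + ((G + G) - 1*8) = -6 + (2*G - 8) = -6 + (-8 + 2*G) = -14 + 2*G)
C(J) = -4 + 2*J (C(J) = (-4 + J) + J = -4 + 2*J)
M(18) + 1/C(20) = (-14 + 2*18) + 1/(-4 + 2*20) = (-14 + 36) + 1/(-4 + 40) = 22 + 1/36 = 793/36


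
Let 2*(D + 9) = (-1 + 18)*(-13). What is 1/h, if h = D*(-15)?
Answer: 2/3585 ≈ 0.00055788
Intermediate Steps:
D = -239/2 (D = -9 + ((-1 + 18)*(-13))/2 = -9 + (17*(-13))/2 = -9 + (1/2)*(-221) = -9 - 221/2 = -239/2 ≈ -119.50)
h = 3585/2 (h = -239/2*(-15) = 3585/2 ≈ 1792.5)
1/h = 1/(3585/2) = 2/3585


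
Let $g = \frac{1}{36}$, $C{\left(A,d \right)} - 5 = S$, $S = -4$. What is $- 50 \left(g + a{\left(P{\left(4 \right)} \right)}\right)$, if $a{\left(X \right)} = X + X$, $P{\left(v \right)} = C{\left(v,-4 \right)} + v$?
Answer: $- \frac{9025}{18} \approx -501.39$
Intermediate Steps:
$C{\left(A,d \right)} = 1$ ($C{\left(A,d \right)} = 5 - 4 = 1$)
$P{\left(v \right)} = 1 + v$
$a{\left(X \right)} = 2 X$
$g = \frac{1}{36} \approx 0.027778$
$- 50 \left(g + a{\left(P{\left(4 \right)} \right)}\right) = - 50 \left(\frac{1}{36} + 2 \left(1 + 4\right)\right) = - 50 \left(\frac{1}{36} + 2 \cdot 5\right) = - 50 \left(\frac{1}{36} + 10\right) = \left(-50\right) \frac{361}{36} = - \frac{9025}{18}$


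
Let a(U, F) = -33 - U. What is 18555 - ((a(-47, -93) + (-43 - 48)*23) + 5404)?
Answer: 15230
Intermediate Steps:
18555 - ((a(-47, -93) + (-43 - 48)*23) + 5404) = 18555 - (((-33 - 1*(-47)) + (-43 - 48)*23) + 5404) = 18555 - (((-33 + 47) - 91*23) + 5404) = 18555 - ((14 - 2093) + 5404) = 18555 - (-2079 + 5404) = 18555 - 1*3325 = 18555 - 3325 = 15230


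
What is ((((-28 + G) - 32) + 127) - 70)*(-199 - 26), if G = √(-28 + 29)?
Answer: 450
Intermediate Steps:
G = 1 (G = √1 = 1)
((((-28 + G) - 32) + 127) - 70)*(-199 - 26) = ((((-28 + 1) - 32) + 127) - 70)*(-199 - 26) = (((-27 - 32) + 127) - 70)*(-225) = ((-59 + 127) - 70)*(-225) = (68 - 70)*(-225) = -2*(-225) = 450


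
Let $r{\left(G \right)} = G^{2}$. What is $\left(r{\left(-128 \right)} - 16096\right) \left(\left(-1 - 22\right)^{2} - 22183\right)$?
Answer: $-6236352$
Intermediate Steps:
$\left(r{\left(-128 \right)} - 16096\right) \left(\left(-1 - 22\right)^{2} - 22183\right) = \left(\left(-128\right)^{2} - 16096\right) \left(\left(-1 - 22\right)^{2} - 22183\right) = \left(16384 - 16096\right) \left(\left(-23\right)^{2} - 22183\right) = 288 \left(529 - 22183\right) = 288 \left(-21654\right) = -6236352$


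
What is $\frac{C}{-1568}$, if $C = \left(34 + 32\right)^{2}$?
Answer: $- \frac{1089}{392} \approx -2.7781$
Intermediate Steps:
$C = 4356$ ($C = 66^{2} = 4356$)
$\frac{C}{-1568} = \frac{4356}{-1568} = 4356 \left(- \frac{1}{1568}\right) = - \frac{1089}{392}$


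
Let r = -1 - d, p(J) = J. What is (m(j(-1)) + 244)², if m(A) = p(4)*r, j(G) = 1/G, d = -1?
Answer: 59536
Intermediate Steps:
r = 0 (r = -1 - 1*(-1) = -1 + 1 = 0)
m(A) = 0 (m(A) = 4*0 = 0)
(m(j(-1)) + 244)² = (0 + 244)² = 244² = 59536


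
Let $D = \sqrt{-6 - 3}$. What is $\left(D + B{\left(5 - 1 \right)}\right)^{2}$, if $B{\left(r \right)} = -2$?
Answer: $\left(2 - 3 i\right)^{2} \approx -5.0 - 12.0 i$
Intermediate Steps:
$D = 3 i$ ($D = \sqrt{-9} = 3 i \approx 3.0 i$)
$\left(D + B{\left(5 - 1 \right)}\right)^{2} = \left(3 i - 2\right)^{2} = \left(-2 + 3 i\right)^{2}$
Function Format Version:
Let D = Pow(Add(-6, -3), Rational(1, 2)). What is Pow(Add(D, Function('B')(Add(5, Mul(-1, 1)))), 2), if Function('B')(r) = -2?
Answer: Pow(Add(2, Mul(-3, I)), 2) ≈ Add(-5.0000, Mul(-12.000, I))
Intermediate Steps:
D = Mul(3, I) (D = Pow(-9, Rational(1, 2)) = Mul(3, I) ≈ Mul(3.0000, I))
Pow(Add(D, Function('B')(Add(5, Mul(-1, 1)))), 2) = Pow(Add(Mul(3, I), -2), 2) = Pow(Add(-2, Mul(3, I)), 2)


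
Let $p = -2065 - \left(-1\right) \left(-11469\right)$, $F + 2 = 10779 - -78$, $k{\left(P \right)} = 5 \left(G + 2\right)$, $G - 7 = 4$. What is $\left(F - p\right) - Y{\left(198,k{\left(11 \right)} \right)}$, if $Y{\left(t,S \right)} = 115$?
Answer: $24274$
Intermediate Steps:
$G = 11$ ($G = 7 + 4 = 11$)
$k{\left(P \right)} = 65$ ($k{\left(P \right)} = 5 \left(11 + 2\right) = 5 \cdot 13 = 65$)
$F = 10855$ ($F = -2 + \left(10779 - -78\right) = -2 + \left(10779 + 78\right) = -2 + 10857 = 10855$)
$p = -13534$ ($p = -2065 - 11469 = -13534$)
$\left(F - p\right) - Y{\left(198,k{\left(11 \right)} \right)} = \left(10855 - -13534\right) - 115 = \left(10855 + 13534\right) - 115 = 24389 - 115 = 24274$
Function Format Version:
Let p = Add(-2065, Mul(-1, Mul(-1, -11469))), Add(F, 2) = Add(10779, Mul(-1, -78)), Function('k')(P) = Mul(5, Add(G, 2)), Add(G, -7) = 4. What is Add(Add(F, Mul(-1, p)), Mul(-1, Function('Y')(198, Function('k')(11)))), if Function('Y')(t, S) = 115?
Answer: 24274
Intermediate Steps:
G = 11 (G = Add(7, 4) = 11)
Function('k')(P) = 65 (Function('k')(P) = Mul(5, Add(11, 2)) = Mul(5, 13) = 65)
F = 10855 (F = Add(-2, Add(10779, Mul(-1, -78))) = Add(-2, Add(10779, 78)) = Add(-2, 10857) = 10855)
p = -13534 (p = Add(-2065, Mul(-1, 11469)) = Add(-2065, -11469) = -13534)
Add(Add(F, Mul(-1, p)), Mul(-1, Function('Y')(198, Function('k')(11)))) = Add(Add(10855, Mul(-1, -13534)), Mul(-1, 115)) = Add(Add(10855, 13534), -115) = Add(24389, -115) = 24274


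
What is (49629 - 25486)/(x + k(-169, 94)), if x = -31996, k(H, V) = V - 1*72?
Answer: -24143/31974 ≈ -0.75508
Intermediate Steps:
k(H, V) = -72 + V (k(H, V) = V - 72 = -72 + V)
(49629 - 25486)/(x + k(-169, 94)) = (49629 - 25486)/(-31996 + (-72 + 94)) = 24143/(-31996 + 22) = 24143/(-31974) = 24143*(-1/31974) = -24143/31974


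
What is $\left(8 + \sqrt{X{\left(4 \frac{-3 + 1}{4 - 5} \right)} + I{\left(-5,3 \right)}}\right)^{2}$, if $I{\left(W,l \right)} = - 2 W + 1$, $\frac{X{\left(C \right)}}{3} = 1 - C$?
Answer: $\left(8 + i \sqrt{10}\right)^{2} \approx 54.0 + 50.596 i$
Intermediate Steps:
$X{\left(C \right)} = 3 - 3 C$ ($X{\left(C \right)} = 3 \left(1 - C\right) = 3 - 3 C$)
$I{\left(W,l \right)} = 1 - 2 W$
$\left(8 + \sqrt{X{\left(4 \frac{-3 + 1}{4 - 5} \right)} + I{\left(-5,3 \right)}}\right)^{2} = \left(8 + \sqrt{\left(3 - 3 \cdot 4 \frac{-3 + 1}{4 - 5}\right) + \left(1 - -10\right)}\right)^{2} = \left(8 + \sqrt{\left(3 - 3 \cdot 4 \left(- \frac{2}{-1}\right)\right) + \left(1 + 10\right)}\right)^{2} = \left(8 + \sqrt{\left(3 - 3 \cdot 4 \left(\left(-2\right) \left(-1\right)\right)\right) + 11}\right)^{2} = \left(8 + \sqrt{\left(3 - 3 \cdot 4 \cdot 2\right) + 11}\right)^{2} = \left(8 + \sqrt{\left(3 - 24\right) + 11}\right)^{2} = \left(8 + \sqrt{-21 + 11}\right)^{2} = \left(8 + \sqrt{-10}\right)^{2} = \left(8 + i \sqrt{10}\right)^{2}$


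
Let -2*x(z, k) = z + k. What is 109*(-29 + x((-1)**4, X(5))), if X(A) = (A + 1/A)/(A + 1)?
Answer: -48941/15 ≈ -3262.7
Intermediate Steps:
X(A) = (A + 1/A)/(1 + A)
x(z, k) = -k/2 - z/2 (x(z, k) = -(z + k)/2 = -(k + z)/2 = -k/2 - z/2)
109*(-29 + x((-1)**4, X(5))) = 109*(-29 + (-(1 + 5**2)/(2*5*(1 + 5)) - 1/2*(-1)**4)) = 109*(-29 + (-(1 + 25)/(10*6) - 1/2*1)) = 109*(-29 + (-26/(10*6) - 1/2)) = 109*(-29 + (-1/2*13/15 - 1/2)) = 109*(-29 + (-13/30 - 1/2)) = 109*(-29 - 14/15) = 109*(-449/15) = -48941/15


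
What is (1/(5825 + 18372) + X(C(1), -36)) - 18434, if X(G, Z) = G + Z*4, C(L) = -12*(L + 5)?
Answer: -451274049/24197 ≈ -18650.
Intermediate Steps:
C(L) = -60 - 12*L (C(L) = -12*(5 + L) = -60 - 12*L)
X(G, Z) = G + 4*Z
(1/(5825 + 18372) + X(C(1), -36)) - 18434 = (1/(5825 + 18372) + ((-60 - 12*1) + 4*(-36))) - 18434 = (1/24197 + ((-60 - 12) - 144)) - 18434 = (1/24197 + (-72 - 144)) - 18434 = (1/24197 - 216) - 18434 = -5226551/24197 - 18434 = -451274049/24197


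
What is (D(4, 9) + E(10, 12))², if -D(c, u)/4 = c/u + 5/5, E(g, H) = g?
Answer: 1444/81 ≈ 17.827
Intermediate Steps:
D(c, u) = -4 - 4*c/u (D(c, u) = -4*(c/u + 5/5) = -4*(c/u + 5*(⅕)) = -4*(c/u + 1) = -4*(1 + c/u) = -4 - 4*c/u)
(D(4, 9) + E(10, 12))² = ((-4 - 4*4/9) + 10)² = ((-4 - 4*4*⅑) + 10)² = ((-4 - 16/9) + 10)² = (-52/9 + 10)² = (38/9)² = 1444/81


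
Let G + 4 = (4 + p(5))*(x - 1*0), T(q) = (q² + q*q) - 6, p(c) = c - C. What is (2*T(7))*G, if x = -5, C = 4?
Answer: -5336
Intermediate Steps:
p(c) = -4 + c (p(c) = c - 1*4 = c - 4 = -4 + c)
T(q) = -6 + 2*q² (T(q) = (q² + q²) - 6 = 2*q² - 6 = -6 + 2*q²)
G = -29 (G = -4 + (4 + (-4 + 5))*(-5 - 1*0) = -4 + (4 + 1)*(-5 + 0) = -4 + 5*(-5) = -4 - 25 = -29)
(2*T(7))*G = (2*(-6 + 2*7²))*(-29) = (2*(-6 + 2*49))*(-29) = (2*(-6 + 98))*(-29) = (2*92)*(-29) = 184*(-29) = -5336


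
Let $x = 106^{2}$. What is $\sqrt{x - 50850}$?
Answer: $i \sqrt{39614} \approx 199.03 i$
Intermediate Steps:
$x = 11236$
$\sqrt{x - 50850} = \sqrt{11236 - 50850} = \sqrt{-39614} = i \sqrt{39614}$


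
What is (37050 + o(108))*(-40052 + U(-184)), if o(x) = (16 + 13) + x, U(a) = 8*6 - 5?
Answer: -1487814683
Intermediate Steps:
U(a) = 43 (U(a) = 48 - 5 = 43)
o(x) = 29 + x
(37050 + o(108))*(-40052 + U(-184)) = (37050 + (29 + 108))*(-40052 + 43) = (37050 + 137)*(-40009) = 37187*(-40009) = -1487814683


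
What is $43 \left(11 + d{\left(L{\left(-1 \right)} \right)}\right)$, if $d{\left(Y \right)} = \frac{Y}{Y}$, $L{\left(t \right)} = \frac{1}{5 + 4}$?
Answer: $516$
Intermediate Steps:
$L{\left(t \right)} = \frac{1}{9}$
$d{\left(Y \right)} = 1$
$43 \left(11 + d{\left(L{\left(-1 \right)} \right)}\right) = 43 \left(11 + 1\right) = 43 \cdot 12 = 516$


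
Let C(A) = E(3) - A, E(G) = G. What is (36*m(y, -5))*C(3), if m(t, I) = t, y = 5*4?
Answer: 0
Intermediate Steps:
y = 20
C(A) = 3 - A
(36*m(y, -5))*C(3) = (36*20)*(3 - 1*3) = 720*(3 - 3) = 720*0 = 0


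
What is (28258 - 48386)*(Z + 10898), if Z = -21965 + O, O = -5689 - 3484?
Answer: 407390720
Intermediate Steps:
O = -9173
Z = -31138 (Z = -21965 - 9173 = -31138)
(28258 - 48386)*(Z + 10898) = (28258 - 48386)*(-31138 + 10898) = -20128*(-20240) = 407390720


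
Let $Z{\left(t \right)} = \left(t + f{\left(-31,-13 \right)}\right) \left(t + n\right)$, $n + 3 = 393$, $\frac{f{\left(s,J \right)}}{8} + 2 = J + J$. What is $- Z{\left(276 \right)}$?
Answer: $-34632$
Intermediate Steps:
$f{\left(s,J \right)} = -16 + 16 J$ ($f{\left(s,J \right)} = -16 + 8 \left(J + J\right) = -16 + 8 \cdot 2 J = -16 + 16 J$)
$n = 390$ ($n = -3 + 393 = 390$)
$Z{\left(t \right)} = \left(-224 + t\right) \left(390 + t\right)$ ($Z{\left(t \right)} = \left(t + \left(-16 + 16 \left(-13\right)\right)\right) \left(t + 390\right) = \left(t - 224\right) \left(390 + t\right) = \left(-224 + t\right) \left(390 + t\right)$)
$- Z{\left(276 \right)} = - (-87360 + 276^{2} + 166 \cdot 276) = - (-87360 + 76176 + 45816) = \left(-1\right) 34632 = -34632$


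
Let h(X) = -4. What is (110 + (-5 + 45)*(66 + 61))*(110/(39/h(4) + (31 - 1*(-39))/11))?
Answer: -25119600/149 ≈ -1.6859e+5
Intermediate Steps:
(110 + (-5 + 45)*(66 + 61))*(110/(39/h(4) + (31 - 1*(-39))/11)) = (110 + (-5 + 45)*(66 + 61))*(110/(39/(-4) + (31 - 1*(-39))/11)) = (110 + 40*127)*(110/(39*(-1/4) + (31 + 39)*(1/11))) = (110 + 5080)*(110/(-39/4 + 70*(1/11))) = 5190*(110/(-39/4 + 70/11)) = 5190*(110/(-149/44)) = 5190*(110*(-44/149)) = 5190*(-4840/149) = -25119600/149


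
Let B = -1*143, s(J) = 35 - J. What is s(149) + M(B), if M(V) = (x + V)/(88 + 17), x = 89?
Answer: -4008/35 ≈ -114.51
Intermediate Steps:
B = -143
M(V) = 89/105 + V/105 (M(V) = (89 + V)/(88 + 17) = (89 + V)/105 = (89 + V)*(1/105) = 89/105 + V/105)
s(149) + M(B) = (35 - 1*149) + (89/105 + (1/105)*(-143)) = (35 - 149) + (89/105 - 143/105) = -114 - 18/35 = -4008/35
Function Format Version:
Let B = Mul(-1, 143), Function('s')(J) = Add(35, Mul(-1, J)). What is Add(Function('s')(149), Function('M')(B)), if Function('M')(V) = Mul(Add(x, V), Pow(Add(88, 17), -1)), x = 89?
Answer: Rational(-4008, 35) ≈ -114.51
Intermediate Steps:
B = -143
Function('M')(V) = Add(Rational(89, 105), Mul(Rational(1, 105), V)) (Function('M')(V) = Mul(Add(89, V), Pow(Add(88, 17), -1)) = Mul(Add(89, V), Pow(105, -1)) = Mul(Add(89, V), Rational(1, 105)) = Add(Rational(89, 105), Mul(Rational(1, 105), V)))
Add(Function('s')(149), Function('M')(B)) = Add(Add(35, Mul(-1, 149)), Add(Rational(89, 105), Mul(Rational(1, 105), -143))) = Add(Add(35, -149), Add(Rational(89, 105), Rational(-143, 105))) = Add(-114, Rational(-18, 35)) = Rational(-4008, 35)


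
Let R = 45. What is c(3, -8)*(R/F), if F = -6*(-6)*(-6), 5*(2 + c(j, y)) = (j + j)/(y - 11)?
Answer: 49/114 ≈ 0.42982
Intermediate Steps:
c(j, y) = -2 + 2*j/(5*(-11 + y)) (c(j, y) = -2 + ((j + j)/(y - 11))/5 = -2 + ((2*j)/(-11 + y))/5 = -2 + (2*j/(-11 + y))/5 = -2 + 2*j/(5*(-11 + y)))
F = -216 (F = 36*(-6) = -216)
c(3, -8)*(R/F) = (2*(55 + 3 - 5*(-8))/(5*(-11 - 8)))*(45/(-216)) = ((2/5)*(55 + 3 + 40)/(-19))*(45*(-1/216)) = ((2/5)*(-1/19)*98)*(-5/24) = -196/95*(-5/24) = 49/114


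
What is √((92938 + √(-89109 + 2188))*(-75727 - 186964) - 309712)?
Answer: √(-24414285870 - 262691*I*√86921) ≈ 248.0 - 1.5625e+5*I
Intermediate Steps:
√((92938 + √(-89109 + 2188))*(-75727 - 186964) - 309712) = √((92938 + √(-86921))*(-262691) - 309712) = √((92938 + I*√86921)*(-262691) - 309712) = √((-24413976158 - 262691*I*√86921) - 309712) = √(-24414285870 - 262691*I*√86921)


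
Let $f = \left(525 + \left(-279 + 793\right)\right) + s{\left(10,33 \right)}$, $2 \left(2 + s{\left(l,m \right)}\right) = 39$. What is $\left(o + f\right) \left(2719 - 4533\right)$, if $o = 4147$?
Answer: $-9439149$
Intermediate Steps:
$s{\left(l,m \right)} = \frac{35}{2}$ ($s{\left(l,m \right)} = -2 + \frac{1}{2} \cdot 39 = -2 + \frac{39}{2} = \frac{35}{2}$)
$f = \frac{2113}{2}$ ($f = \left(525 + \left(-279 + 793\right)\right) + \frac{35}{2} = \left(525 + 514\right) + \frac{35}{2} = 1039 + \frac{35}{2} = \frac{2113}{2} \approx 1056.5$)
$\left(o + f\right) \left(2719 - 4533\right) = \left(4147 + \frac{2113}{2}\right) \left(2719 - 4533\right) = \frac{10407}{2} \left(-1814\right) = -9439149$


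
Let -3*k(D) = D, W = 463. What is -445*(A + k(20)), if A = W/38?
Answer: -279905/114 ≈ -2455.3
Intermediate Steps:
k(D) = -D/3
A = 463/38 ≈ 12.184
-445*(A + k(20)) = -445*(463/38 - 1/3*20) = -445*(463/38 - 20/3) = -445*629/114 = -279905/114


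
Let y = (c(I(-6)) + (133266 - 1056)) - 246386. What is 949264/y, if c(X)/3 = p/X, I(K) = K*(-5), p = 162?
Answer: -4746320/570799 ≈ -8.3152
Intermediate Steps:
I(K) = -5*K
c(X) = 486/X (c(X) = 3*(162/X) = 486/X)
y = -570799/5 (y = (486/((-5*(-6))) + (133266 - 1056)) - 246386 = (486/30 + 132210) - 246386 = (486*(1/30) + 132210) - 246386 = (81/5 + 132210) - 246386 = 661131/5 - 246386 = -570799/5 ≈ -1.1416e+5)
949264/y = 949264/(-570799/5) = 949264*(-5/570799) = -4746320/570799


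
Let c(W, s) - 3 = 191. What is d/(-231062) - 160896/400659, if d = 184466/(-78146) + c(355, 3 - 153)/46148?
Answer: -11172262666077003935/27821582029286380972 ≈ -0.40157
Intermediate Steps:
c(W, s) = 194 (c(W, s) = 3 + 191 = 194)
d = -2124394161/901570402 (d = 184466/(-78146) + 194/46148 = 184466*(-1/78146) + 194*(1/46148) = -92233/39073 + 97/23074 = -2124394161/901570402 ≈ -2.3563)
d/(-231062) - 160896/400659 = -2124394161/901570402/(-231062) - 160896/400659 = -2124394161/901570402*(-1/231062) - 160896*1/400659 = 2124394161/208318660226924 - 53632/133553 = -11172262666077003935/27821582029286380972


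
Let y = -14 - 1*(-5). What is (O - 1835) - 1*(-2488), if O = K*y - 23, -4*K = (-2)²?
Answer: 639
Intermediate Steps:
y = -9 (y = -14 + 5 = -9)
K = -1 (K = -¼*(-2)² = -¼*4 = -1)
O = -14 (O = -1*(-9) - 23 = 9 - 23 = -14)
(O - 1835) - 1*(-2488) = (-14 - 1835) - 1*(-2488) = -1849 + 2488 = 639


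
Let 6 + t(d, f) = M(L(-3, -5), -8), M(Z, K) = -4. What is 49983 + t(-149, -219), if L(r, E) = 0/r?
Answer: 49973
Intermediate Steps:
L(r, E) = 0
t(d, f) = -10 (t(d, f) = -6 - 4 = -10)
49983 + t(-149, -219) = 49983 - 10 = 49973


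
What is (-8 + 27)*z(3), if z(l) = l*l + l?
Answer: 228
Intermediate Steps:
z(l) = l + l**2 (z(l) = l**2 + l = l + l**2)
(-8 + 27)*z(3) = (-8 + 27)*(3*(1 + 3)) = 19*(3*4) = 19*12 = 228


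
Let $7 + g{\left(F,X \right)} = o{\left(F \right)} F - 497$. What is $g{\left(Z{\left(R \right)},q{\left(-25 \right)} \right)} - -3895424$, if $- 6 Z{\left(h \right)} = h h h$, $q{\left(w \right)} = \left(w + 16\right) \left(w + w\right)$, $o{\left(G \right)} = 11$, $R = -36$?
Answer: $3980456$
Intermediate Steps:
$q{\left(w \right)} = 2 w \left(16 + w\right)$ ($q{\left(w \right)} = \left(16 + w\right) 2 w = 2 w \left(16 + w\right)$)
$Z{\left(h \right)} = - \frac{h^{3}}{6}$ ($Z{\left(h \right)} = - \frac{h h h}{6} = - \frac{h^{2} h}{6} = - \frac{h^{3}}{6}$)
$g{\left(F,X \right)} = -504 + 11 F$ ($g{\left(F,X \right)} = -7 + \left(11 F - 497\right) = -7 + \left(-497 + 11 F\right) = -504 + 11 F$)
$g{\left(Z{\left(R \right)},q{\left(-25 \right)} \right)} - -3895424 = \left(-504 + 11 \left(- \frac{\left(-36\right)^{3}}{6}\right)\right) - -3895424 = \left(-504 + 11 \left(\left(- \frac{1}{6}\right) \left(-46656\right)\right)\right) + 3895424 = \left(-504 + 11 \cdot 7776\right) + 3895424 = \left(-504 + 85536\right) + 3895424 = 85032 + 3895424 = 3980456$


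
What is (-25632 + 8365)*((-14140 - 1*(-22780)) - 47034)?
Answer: 662949198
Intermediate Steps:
(-25632 + 8365)*((-14140 - 1*(-22780)) - 47034) = -17267*((-14140 + 22780) - 47034) = -17267*(8640 - 47034) = -17267*(-38394) = 662949198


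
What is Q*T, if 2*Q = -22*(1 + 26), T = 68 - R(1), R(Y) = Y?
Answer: -19899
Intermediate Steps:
T = 67 (T = 68 - 1*1 = 68 - 1 = 67)
Q = -297 (Q = (-22*(1 + 26))/2 = (-22*27)/2 = (½)*(-594) = -297)
Q*T = -297*67 = -19899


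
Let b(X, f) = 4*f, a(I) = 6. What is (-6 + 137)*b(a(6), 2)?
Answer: 1048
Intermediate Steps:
(-6 + 137)*b(a(6), 2) = (-6 + 137)*(4*2) = 131*8 = 1048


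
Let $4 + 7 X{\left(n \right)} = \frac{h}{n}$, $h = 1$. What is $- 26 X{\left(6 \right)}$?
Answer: $\frac{299}{21} \approx 14.238$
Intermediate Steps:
$X{\left(n \right)} = - \frac{4}{7} + \frac{1}{7 n}$ ($X{\left(n \right)} = - \frac{4}{7} + \frac{1 \frac{1}{n}}{7} = - \frac{4}{7} + \frac{1}{7 n}$)
$- 26 X{\left(6 \right)} = - 26 \frac{1 - 24}{7 \cdot 6} = - 26 \cdot \frac{1}{7} \cdot \frac{1}{6} \left(1 - 24\right) = - 26 \cdot \frac{1}{7} \cdot \frac{1}{6} \left(-23\right) = \left(-26\right) \left(- \frac{23}{42}\right) = \frac{299}{21}$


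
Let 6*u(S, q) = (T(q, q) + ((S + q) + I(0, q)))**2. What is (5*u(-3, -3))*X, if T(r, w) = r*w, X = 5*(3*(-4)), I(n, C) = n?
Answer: -450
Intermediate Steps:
X = -60 (X = 5*(-12) = -60)
u(S, q) = (S + q + q**2)**2/6 (u(S, q) = (q*q + ((S + q) + 0))**2/6 = (q**2 + (S + q))**2/6 = (S + q + q**2)**2/6)
(5*u(-3, -3))*X = (5*((-3 - 3 + (-3)**2)**2/6))*(-60) = (5*((-3 - 3 + 9)**2/6))*(-60) = (5*((1/6)*3**2))*(-60) = (5*((1/6)*9))*(-60) = (5*(3/2))*(-60) = (15/2)*(-60) = -450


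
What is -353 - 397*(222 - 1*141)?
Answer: -32510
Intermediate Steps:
-353 - 397*(222 - 1*141) = -353 - 397*(222 - 141) = -353 - 397*81 = -353 - 32157 = -32510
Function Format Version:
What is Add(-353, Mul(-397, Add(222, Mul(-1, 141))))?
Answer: -32510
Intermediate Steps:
Add(-353, Mul(-397, Add(222, Mul(-1, 141)))) = Add(-353, Mul(-397, Add(222, -141))) = Add(-353, Mul(-397, 81)) = Add(-353, -32157) = -32510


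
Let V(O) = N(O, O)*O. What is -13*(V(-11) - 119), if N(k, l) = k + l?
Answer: -1599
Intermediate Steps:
V(O) = 2*O² (V(O) = (O + O)*O = (2*O)*O = 2*O²)
-13*(V(-11) - 119) = -13*(2*(-11)² - 119) = -13*(2*121 - 119) = -13*(242 - 119) = -13*123 = -1599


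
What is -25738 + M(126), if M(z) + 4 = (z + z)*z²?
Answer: 3975010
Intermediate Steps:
M(z) = -4 + 2*z³ (M(z) = -4 + (z + z)*z² = -4 + (2*z)*z² = -4 + 2*z³)
-25738 + M(126) = -25738 + (-4 + 2*126³) = -25738 + (-4 + 2*2000376) = -25738 + (-4 + 4000752) = -25738 + 4000748 = 3975010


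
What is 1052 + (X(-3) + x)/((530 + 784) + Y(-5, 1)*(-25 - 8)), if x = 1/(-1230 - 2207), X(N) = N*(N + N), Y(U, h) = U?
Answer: 5347717661/5083323 ≈ 1052.0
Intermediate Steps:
X(N) = 2*N**2 (X(N) = N*(2*N) = 2*N**2)
x = -1/3437 (x = 1/(-3437) = -1/3437 ≈ -0.00029095)
1052 + (X(-3) + x)/((530 + 784) + Y(-5, 1)*(-25 - 8)) = 1052 + (2*(-3)**2 - 1/3437)/((530 + 784) - 5*(-25 - 8)) = 1052 + (2*9 - 1/3437)/(1314 - 5*(-33)) = 1052 + (18 - 1/3437)/(1314 + 165) = 1052 + (61865/3437)/1479 = 1052 + (61865/3437)*(1/1479) = 1052 + 61865/5083323 = 5347717661/5083323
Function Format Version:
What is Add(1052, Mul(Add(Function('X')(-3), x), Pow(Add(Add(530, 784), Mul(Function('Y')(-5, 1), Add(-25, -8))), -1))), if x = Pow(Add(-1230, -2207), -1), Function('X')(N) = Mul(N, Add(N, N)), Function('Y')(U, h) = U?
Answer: Rational(5347717661, 5083323) ≈ 1052.0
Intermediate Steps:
Function('X')(N) = Mul(2, Pow(N, 2)) (Function('X')(N) = Mul(N, Mul(2, N)) = Mul(2, Pow(N, 2)))
x = Rational(-1, 3437) (x = Pow(-3437, -1) = Rational(-1, 3437) ≈ -0.00029095)
Add(1052, Mul(Add(Function('X')(-3), x), Pow(Add(Add(530, 784), Mul(Function('Y')(-5, 1), Add(-25, -8))), -1))) = Add(1052, Mul(Add(Mul(2, Pow(-3, 2)), Rational(-1, 3437)), Pow(Add(Add(530, 784), Mul(-5, Add(-25, -8))), -1))) = Add(1052, Mul(Add(Mul(2, 9), Rational(-1, 3437)), Pow(Add(1314, Mul(-5, -33)), -1))) = Add(1052, Mul(Add(18, Rational(-1, 3437)), Pow(Add(1314, 165), -1))) = Add(1052, Mul(Rational(61865, 3437), Pow(1479, -1))) = Add(1052, Mul(Rational(61865, 3437), Rational(1, 1479))) = Add(1052, Rational(61865, 5083323)) = Rational(5347717661, 5083323)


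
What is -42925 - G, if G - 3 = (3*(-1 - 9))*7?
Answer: -42718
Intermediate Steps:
G = -207 (G = 3 + (3*(-1 - 9))*7 = 3 + (3*(-10))*7 = 3 - 30*7 = 3 - 210 = -207)
-42925 - G = -42925 - 1*(-207) = -42925 + 207 = -42718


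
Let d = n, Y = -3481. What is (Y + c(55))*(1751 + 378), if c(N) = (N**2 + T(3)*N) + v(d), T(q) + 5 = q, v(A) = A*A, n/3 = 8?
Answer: 21290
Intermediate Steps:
n = 24 (n = 3*8 = 24)
d = 24
v(A) = A**2
T(q) = -5 + q
c(N) = 576 + N**2 - 2*N (c(N) = (N**2 + (-5 + 3)*N) + 24**2 = (N**2 - 2*N) + 576 = 576 + N**2 - 2*N)
(Y + c(55))*(1751 + 378) = (-3481 + (576 + 55**2 - 2*55))*(1751 + 378) = (-3481 + (576 + 3025 - 110))*2129 = (-3481 + 3491)*2129 = 10*2129 = 21290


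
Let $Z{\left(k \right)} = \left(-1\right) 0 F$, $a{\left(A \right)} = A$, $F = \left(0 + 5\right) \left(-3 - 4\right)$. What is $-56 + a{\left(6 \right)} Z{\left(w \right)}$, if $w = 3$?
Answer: $-56$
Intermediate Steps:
$F = -35$ ($F = 5 \left(-7\right) = -35$)
$Z{\left(k \right)} = 0$ ($Z{\left(k \right)} = \left(-1\right) 0 \left(-35\right) = 0 \left(-35\right) = 0$)
$-56 + a{\left(6 \right)} Z{\left(w \right)} = -56 + 6 \cdot 0 = -56 + 0 = -56$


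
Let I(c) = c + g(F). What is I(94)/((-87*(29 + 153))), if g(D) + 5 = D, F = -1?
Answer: -44/7917 ≈ -0.0055577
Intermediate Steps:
g(D) = -5 + D
I(c) = -6 + c (I(c) = c + (-5 - 1) = c - 6 = -6 + c)
I(94)/((-87*(29 + 153))) = (-6 + 94)/((-87*(29 + 153))) = 88/((-87*182)) = 88/(-15834) = 88*(-1/15834) = -44/7917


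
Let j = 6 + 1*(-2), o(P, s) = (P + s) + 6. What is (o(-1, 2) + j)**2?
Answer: 121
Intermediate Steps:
o(P, s) = 6 + P + s
j = 4 (j = 6 - 2 = 4)
(o(-1, 2) + j)**2 = ((6 - 1 + 2) + 4)**2 = (7 + 4)**2 = 11**2 = 121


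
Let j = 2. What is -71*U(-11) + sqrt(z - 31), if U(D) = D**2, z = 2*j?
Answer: -8591 + 3*I*sqrt(3) ≈ -8591.0 + 5.1962*I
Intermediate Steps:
z = 4 (z = 2*2 = 4)
-71*U(-11) + sqrt(z - 31) = -71*(-11)**2 + sqrt(4 - 31) = -71*121 + sqrt(-27) = -8591 + 3*I*sqrt(3)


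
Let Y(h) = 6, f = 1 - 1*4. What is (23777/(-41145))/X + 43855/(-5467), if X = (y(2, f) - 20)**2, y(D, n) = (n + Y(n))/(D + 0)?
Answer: -27151238321/3383983185 ≈ -8.0235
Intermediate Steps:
f = -3 (f = 1 - 4 = -3)
y(D, n) = (6 + n)/D (y(D, n) = (n + 6)/(D + 0) = (6 + n)/D)
X = 1369/4 (X = ((6 - 3)/2 - 20)**2 = ((1/2)*3 - 20)**2 = (3/2 - 20)**2 = (-37/2)**2 = 1369/4 ≈ 342.25)
(23777/(-41145))/X + 43855/(-5467) = (23777/(-41145))/(1369/4) + 43855/(-5467) = (23777*(-1/41145))*(4/1369) + 43855*(-1/5467) = -1829/3165*4/1369 - 6265/781 = -7316/4332885 - 6265/781 = -27151238321/3383983185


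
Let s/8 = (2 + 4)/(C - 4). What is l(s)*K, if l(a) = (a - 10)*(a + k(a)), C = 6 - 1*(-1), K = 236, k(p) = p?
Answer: 45312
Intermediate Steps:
C = 7 (C = 6 + 1 = 7)
s = 16 (s = 8*((2 + 4)/(7 - 4)) = 8*(6/3) = 8*(6*(⅓)) = 8*2 = 16)
l(a) = 2*a*(-10 + a) (l(a) = (a - 10)*(a + a) = (-10 + a)*(2*a) = 2*a*(-10 + a))
l(s)*K = (2*16*(-10 + 16))*236 = (2*16*6)*236 = 192*236 = 45312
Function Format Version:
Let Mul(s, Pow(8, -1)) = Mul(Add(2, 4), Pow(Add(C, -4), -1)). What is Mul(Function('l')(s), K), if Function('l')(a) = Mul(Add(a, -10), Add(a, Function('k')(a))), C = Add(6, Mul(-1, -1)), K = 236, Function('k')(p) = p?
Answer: 45312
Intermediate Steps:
C = 7 (C = Add(6, 1) = 7)
s = 16 (s = Mul(8, Mul(Add(2, 4), Pow(Add(7, -4), -1))) = Mul(8, Mul(6, Pow(3, -1))) = Mul(8, Mul(6, Rational(1, 3))) = Mul(8, 2) = 16)
Function('l')(a) = Mul(2, a, Add(-10, a)) (Function('l')(a) = Mul(Add(a, -10), Add(a, a)) = Mul(Add(-10, a), Mul(2, a)) = Mul(2, a, Add(-10, a)))
Mul(Function('l')(s), K) = Mul(Mul(2, 16, Add(-10, 16)), 236) = Mul(Mul(2, 16, 6), 236) = Mul(192, 236) = 45312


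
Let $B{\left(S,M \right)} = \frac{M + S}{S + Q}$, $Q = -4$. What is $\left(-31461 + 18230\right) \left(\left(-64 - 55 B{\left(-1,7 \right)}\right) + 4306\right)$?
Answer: $-56999148$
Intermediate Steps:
$B{\left(S,M \right)} = \frac{M + S}{-4 + S}$ ($B{\left(S,M \right)} = \frac{M + S}{S - 4} = \frac{M + S}{-4 + S}$)
$\left(-31461 + 18230\right) \left(\left(-64 - 55 B{\left(-1,7 \right)}\right) + 4306\right) = \left(-31461 + 18230\right) \left(\left(-64 - 55 \frac{7 - 1}{-4 - 1}\right) + 4306\right) = - 13231 \left(\left(-64 - 55 \frac{1}{-5} \cdot 6\right) + 4306\right) = - 13231 \left(\left(-64 - 55 \left(\left(- \frac{1}{5}\right) 6\right)\right) + 4306\right) = - 13231 \left(\left(-64 - -66\right) + 4306\right) = - 13231 \left(\left(-64 + 66\right) + 4306\right) = - 13231 \left(2 + 4306\right) = \left(-13231\right) 4308 = -56999148$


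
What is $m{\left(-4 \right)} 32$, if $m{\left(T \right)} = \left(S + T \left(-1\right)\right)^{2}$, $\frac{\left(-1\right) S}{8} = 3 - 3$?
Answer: $512$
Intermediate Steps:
$S = 0$ ($S = - 8 \left(3 - 3\right) = \left(-8\right) 0 = 0$)
$m{\left(T \right)} = T^{2}$ ($m{\left(T \right)} = \left(0 + T \left(-1\right)\right)^{2} = \left(0 - T\right)^{2} = \left(- T\right)^{2} = T^{2}$)
$m{\left(-4 \right)} 32 = \left(-4\right)^{2} \cdot 32 = 16 \cdot 32 = 512$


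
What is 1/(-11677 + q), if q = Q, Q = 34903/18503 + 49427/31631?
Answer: -585268393/6832160460487 ≈ -8.5664e-5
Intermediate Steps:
Q = 2018564574/585268393 (Q = 34903*(1/18503) + 49427*(1/31631) = 34903/18503 + 49427/31631 = 2018564574/585268393 ≈ 3.4490)
q = 2018564574/585268393 ≈ 3.4490
1/(-11677 + q) = 1/(-11677 + 2018564574/585268393) = 1/(-6832160460487/585268393) = -585268393/6832160460487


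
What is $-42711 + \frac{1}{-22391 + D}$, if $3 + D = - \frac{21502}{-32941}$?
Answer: $- \frac{31506164345113}{737659252} \approx -42711.0$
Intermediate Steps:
$D = - \frac{77321}{32941}$ ($D = -3 - \frac{21502}{-32941} = -3 - - \frac{21502}{32941} = -3 + \frac{21502}{32941} = - \frac{77321}{32941} \approx -2.3473$)
$-42711 + \frac{1}{-22391 + D} = -42711 + \frac{1}{-22391 - \frac{77321}{32941}} = -42711 + \frac{1}{- \frac{737659252}{32941}} = -42711 - \frac{32941}{737659252} = - \frac{31506164345113}{737659252}$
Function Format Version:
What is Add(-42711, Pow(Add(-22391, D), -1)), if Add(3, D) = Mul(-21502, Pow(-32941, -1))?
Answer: Rational(-31506164345113, 737659252) ≈ -42711.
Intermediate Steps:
D = Rational(-77321, 32941) (D = Add(-3, Mul(-21502, Pow(-32941, -1))) = Add(-3, Mul(-21502, Rational(-1, 32941))) = Add(-3, Rational(21502, 32941)) = Rational(-77321, 32941) ≈ -2.3473)
Add(-42711, Pow(Add(-22391, D), -1)) = Add(-42711, Pow(Add(-22391, Rational(-77321, 32941)), -1)) = Add(-42711, Pow(Rational(-737659252, 32941), -1)) = Add(-42711, Rational(-32941, 737659252)) = Rational(-31506164345113, 737659252)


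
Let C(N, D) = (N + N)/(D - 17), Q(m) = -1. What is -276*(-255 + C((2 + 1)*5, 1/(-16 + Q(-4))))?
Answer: 2055096/29 ≈ 70865.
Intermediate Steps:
C(N, D) = 2*N/(-17 + D) (C(N, D) = (2*N)/(-17 + D) = 2*N/(-17 + D))
-276*(-255 + C((2 + 1)*5, 1/(-16 + Q(-4)))) = -276*(-255 + 2*((2 + 1)*5)/(-17 + 1/(-16 - 1))) = -276*(-255 + 2*(3*5)/(-17 + 1/(-17))) = -276*(-255 + 2*15/(-17 - 1/17)) = -276*(-255 + 2*15/(-290/17)) = -276*(-255 + 2*15*(-17/290)) = -276*(-255 - 51/29) = -276*(-7446/29) = 2055096/29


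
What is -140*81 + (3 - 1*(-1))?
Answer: -11336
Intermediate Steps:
-140*81 + (3 - 1*(-1)) = -11340 + (3 + 1) = -11340 + 4 = -11336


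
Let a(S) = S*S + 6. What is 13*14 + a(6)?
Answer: 224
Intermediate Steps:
a(S) = 6 + S² (a(S) = S² + 6 = 6 + S²)
13*14 + a(6) = 13*14 + (6 + 6²) = 182 + (6 + 36) = 182 + 42 = 224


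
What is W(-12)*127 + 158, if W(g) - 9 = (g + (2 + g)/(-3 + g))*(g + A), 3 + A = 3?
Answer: 18573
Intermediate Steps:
A = 0 (A = -3 + 3 = 0)
W(g) = 9 + g*(g + (2 + g)/(-3 + g)) (W(g) = 9 + (g + (2 + g)/(-3 + g))*(g + 0) = 9 + (g + (2 + g)/(-3 + g))*g = 9 + g*(g + (2 + g)/(-3 + g)))
W(-12)*127 + 158 = ((-27 + (-12)**3 - 2*(-12)**2 + 11*(-12))/(-3 - 12))*127 + 158 = ((-27 - 1728 - 2*144 - 132)/(-15))*127 + 158 = -(-27 - 1728 - 288 - 132)/15*127 + 158 = -1/15*(-2175)*127 + 158 = 145*127 + 158 = 18415 + 158 = 18573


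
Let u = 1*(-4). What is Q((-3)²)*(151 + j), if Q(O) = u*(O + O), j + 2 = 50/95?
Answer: -204552/19 ≈ -10766.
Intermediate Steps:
j = -28/19 (j = -2 + 50/95 = -2 + 50*(1/95) = -2 + 10/19 = -28/19 ≈ -1.4737)
u = -4
Q(O) = -8*O (Q(O) = -4*(O + O) = -8*O)
Q((-3)²)*(151 + j) = (-8*(-3)²)*(151 - 28/19) = -8*9*(2841/19) = -72*2841/19 = -204552/19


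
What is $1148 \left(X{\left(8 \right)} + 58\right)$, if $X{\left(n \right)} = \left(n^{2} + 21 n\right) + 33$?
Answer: $370804$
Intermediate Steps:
$X{\left(n \right)} = 33 + n^{2} + 21 n$
$1148 \left(X{\left(8 \right)} + 58\right) = 1148 \left(\left(33 + 8^{2} + 21 \cdot 8\right) + 58\right) = 1148 \left(\left(33 + 64 + 168\right) + 58\right) = 1148 \left(265 + 58\right) = 1148 \cdot 323 = 370804$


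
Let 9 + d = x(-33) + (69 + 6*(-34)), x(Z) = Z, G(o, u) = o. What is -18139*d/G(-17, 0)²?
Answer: 188859/17 ≈ 11109.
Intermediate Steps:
d = -177 (d = -9 + (-33 + (69 + 6*(-34))) = -9 + (-33 + (69 - 204)) = -9 + (-33 - 135) = -9 - 168 = -177)
-18139*d/G(-17, 0)² = -18139/((-17)²/(-177)) = -18139/(289*(-1/177)) = -18139/(-289/177) = -18139*(-177/289) = 188859/17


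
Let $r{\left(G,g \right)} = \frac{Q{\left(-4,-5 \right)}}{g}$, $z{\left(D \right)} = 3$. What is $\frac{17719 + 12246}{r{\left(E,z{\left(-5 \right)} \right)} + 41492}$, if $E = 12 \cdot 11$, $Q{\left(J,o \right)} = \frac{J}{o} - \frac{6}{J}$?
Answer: $\frac{898950}{1244783} \approx 0.72217$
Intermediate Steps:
$Q{\left(J,o \right)} = - \frac{6}{J} + \frac{J}{o}$
$E = 132$
$r{\left(G,g \right)} = \frac{23}{10 g}$ ($r{\left(G,g \right)} = \frac{- \frac{6}{-4} - \frac{4}{-5}}{g} = \frac{\left(-6\right) \left(- \frac{1}{4}\right) - - \frac{4}{5}}{g} = \frac{\frac{3}{2} + \frac{4}{5}}{g} = \frac{23}{10 g}$)
$\frac{17719 + 12246}{r{\left(E,z{\left(-5 \right)} \right)} + 41492} = \frac{17719 + 12246}{\frac{23}{10 \cdot 3} + 41492} = \frac{29965}{\frac{23}{10} \cdot \frac{1}{3} + 41492} = \frac{29965}{\frac{23}{30} + 41492} = \frac{29965}{\frac{1244783}{30}} = 29965 \cdot \frac{30}{1244783} = \frac{898950}{1244783}$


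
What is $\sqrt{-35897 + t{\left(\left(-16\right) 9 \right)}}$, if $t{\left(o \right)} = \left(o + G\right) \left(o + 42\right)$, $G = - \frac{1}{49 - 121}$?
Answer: $\frac{5 i \sqrt{30543}}{6} \approx 145.64 i$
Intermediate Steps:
$G = \frac{1}{72}$ ($G = - \frac{1}{-72} = \left(-1\right) \left(- \frac{1}{72}\right) = \frac{1}{72} \approx 0.013889$)
$t{\left(o \right)} = \left(42 + o\right) \left(\frac{1}{72} + o\right)$ ($t{\left(o \right)} = \left(o + \frac{1}{72}\right) \left(o + 42\right) = \left(\frac{1}{72} + o\right) \left(42 + o\right) = \left(42 + o\right) \left(\frac{1}{72} + o\right)$)
$\sqrt{-35897 + t{\left(\left(-16\right) 9 \right)}} = \sqrt{-35897 + \left(\frac{7}{12} + \left(\left(-16\right) 9\right)^{2} + \frac{3025 \left(\left(-16\right) 9\right)}{72}\right)} = \sqrt{-35897 + \left(\frac{7}{12} + \left(-144\right)^{2} + \frac{3025}{72} \left(-144\right)\right)} = \sqrt{-35897 + \left(\frac{7}{12} + 20736 - 6050\right)} = \sqrt{-35897 + \frac{176239}{12}} = \sqrt{- \frac{254525}{12}} = \frac{5 i \sqrt{30543}}{6}$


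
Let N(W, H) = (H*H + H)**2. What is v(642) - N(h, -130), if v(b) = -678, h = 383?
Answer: -281233578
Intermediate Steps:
N(W, H) = (H + H**2)**2 (N(W, H) = (H**2 + H)**2 = (H + H**2)**2)
v(642) - N(h, -130) = -678 - (-130)**2*(1 - 130)**2 = -678 - 16900*(-129)**2 = -678 - 16900*16641 = -678 - 1*281232900 = -678 - 281232900 = -281233578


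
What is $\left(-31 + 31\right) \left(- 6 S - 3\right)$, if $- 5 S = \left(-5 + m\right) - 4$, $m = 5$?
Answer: $0$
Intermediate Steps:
$S = \frac{4}{5}$ ($S = - \frac{\left(-5 + 5\right) - 4}{5} = - \frac{0 - 4}{5} = \left(- \frac{1}{5}\right) \left(-4\right) = \frac{4}{5} \approx 0.8$)
$\left(-31 + 31\right) \left(- 6 S - 3\right) = \left(-31 + 31\right) \left(\left(-6\right) \frac{4}{5} - 3\right) = 0 \left(- \frac{24}{5} - 3\right) = 0 \left(- \frac{39}{5}\right) = 0$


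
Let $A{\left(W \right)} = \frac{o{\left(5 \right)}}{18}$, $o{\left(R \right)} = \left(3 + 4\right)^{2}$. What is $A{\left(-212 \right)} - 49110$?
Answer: $- \frac{883931}{18} \approx -49107.0$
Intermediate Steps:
$o{\left(R \right)} = 49$ ($o{\left(R \right)} = 7^{2} = 49$)
$A{\left(W \right)} = \frac{49}{18}$
$A{\left(-212 \right)} - 49110 = \frac{49}{18} - 49110 = - \frac{883931}{18}$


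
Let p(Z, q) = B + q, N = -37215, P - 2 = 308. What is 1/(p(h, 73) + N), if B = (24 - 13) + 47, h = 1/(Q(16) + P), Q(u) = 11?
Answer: -1/37084 ≈ -2.6966e-5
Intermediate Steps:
P = 310 (P = 2 + 308 = 310)
h = 1/321 (h = 1/(11 + 310) = 1/321 ≈ 0.0031153)
B = 58 (B = 11 + 47 = 58)
p(Z, q) = 58 + q
1/(p(h, 73) + N) = 1/((58 + 73) - 37215) = 1/(131 - 37215) = 1/(-37084) = -1/37084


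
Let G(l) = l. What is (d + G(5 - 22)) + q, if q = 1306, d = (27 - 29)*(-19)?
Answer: 1327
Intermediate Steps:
d = 38 (d = -2*(-19) = 38)
(d + G(5 - 22)) + q = (38 + (5 - 22)) + 1306 = (38 - 17) + 1306 = 21 + 1306 = 1327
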